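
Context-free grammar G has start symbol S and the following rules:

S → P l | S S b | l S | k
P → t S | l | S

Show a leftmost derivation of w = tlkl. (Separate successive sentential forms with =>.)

S => Pl   [S → P l]
Pl => tSl   [P → t S]
tSl => tlSl   [S → l S]
tlSl => tlkl   [S → k]

S=>Pl=>tSl=>tlSl=>tlkl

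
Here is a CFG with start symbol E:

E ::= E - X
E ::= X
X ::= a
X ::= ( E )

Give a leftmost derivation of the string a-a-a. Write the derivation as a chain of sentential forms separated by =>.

E=>E-X=>E-X-X=>X-X-X=>a-X-X=>a-a-X=>a-a-a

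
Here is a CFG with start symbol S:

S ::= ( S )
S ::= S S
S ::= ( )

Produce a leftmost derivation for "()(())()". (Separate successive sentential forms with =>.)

S=>SS=>SSS=>()SS=>()(S)S=>()(())S=>()(())()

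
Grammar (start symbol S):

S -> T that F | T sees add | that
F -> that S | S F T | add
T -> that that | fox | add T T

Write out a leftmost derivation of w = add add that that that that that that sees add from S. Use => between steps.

S => T sees add   [S -> T sees add]
T sees add => add T T sees add   [T -> add T T]
add T T sees add => add add T T T sees add   [T -> add T T]
add add T T T sees add => add add that that T T sees add   [T -> that that]
add add that that T T sees add => add add that that that that T sees add   [T -> that that]
add add that that that that T sees add => add add that that that that that that sees add   [T -> that that]

S => T sees add => add T T sees add => add add T T T sees add => add add that that T T sees add => add add that that that that T sees add => add add that that that that that that sees add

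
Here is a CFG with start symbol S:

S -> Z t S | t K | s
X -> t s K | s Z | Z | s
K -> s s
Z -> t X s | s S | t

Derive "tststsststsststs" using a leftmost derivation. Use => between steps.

S=>ZtS=>tXstS=>tsZstS=>tststS=>tststZtS=>tststsStS=>tststsstS=>tststsstZtS=>tststsstsStS=>tststsstsZtStS=>tststsststXstStS=>tststsststsstStS=>tststsststsststS=>tststsststsststs

S => ZtS   [S -> Z t S]
ZtS => tXstS   [Z -> t X s]
tXstS => tsZstS   [X -> s Z]
tsZstS => tststS   [Z -> t]
tststS => tststZtS   [S -> Z t S]
tststZtS => tststsStS   [Z -> s S]
tststsStS => tststsstS   [S -> s]
tststsstS => tststsstZtS   [S -> Z t S]
tststsstZtS => tststsstsStS   [Z -> s S]
tststsstsStS => tststsstsZtStS   [S -> Z t S]
tststsstsZtStS => tststsststXstStS   [Z -> t X s]
tststsststXstStS => tststsststsstStS   [X -> s]
tststsststsstStS => tststsststsststS   [S -> s]
tststsststsststS => tststsststsststs   [S -> s]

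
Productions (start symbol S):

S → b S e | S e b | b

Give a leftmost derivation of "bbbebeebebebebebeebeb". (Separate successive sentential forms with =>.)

S => Seb   [S → S e b]
Seb => Sebeb   [S → S e b]
Sebeb => bSeebeb   [S → b S e]
bSeebeb => bSebeebeb   [S → S e b]
bSebeebeb => bSebebeebeb   [S → S e b]
bSebebeebeb => bSebebebeebeb   [S → S e b]
bSebebebeebeb => bSebebebebeebeb   [S → S e b]
bSebebebebeebeb => bSebebebebebeebeb   [S → S e b]
bSebebebebebeebeb => bbSeebebebebebeebeb   [S → b S e]
bbSeebebebebebeebeb => bbSebeebebebebebeebeb   [S → S e b]
bbSebeebebebebebeebeb => bbbebeebebebebebeebeb   [S → b]

S => Seb => Sebeb => bSeebeb => bSebeebeb => bSebebeebeb => bSebebebeebeb => bSebebebebeebeb => bSebebebebebeebeb => bbSeebebebebebeebeb => bbSebeebebebebebeebeb => bbbebeebebebebebeebeb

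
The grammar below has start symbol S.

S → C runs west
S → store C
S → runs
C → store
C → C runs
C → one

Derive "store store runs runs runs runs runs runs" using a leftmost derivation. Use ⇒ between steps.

S ⇒ store C ⇒ store C runs ⇒ store C runs runs ⇒ store C runs runs runs ⇒ store C runs runs runs runs ⇒ store C runs runs runs runs runs ⇒ store C runs runs runs runs runs runs ⇒ store store runs runs runs runs runs runs

S ⇒ store C   [S → store C]
store C ⇒ store C runs   [C → C runs]
store C runs ⇒ store C runs runs   [C → C runs]
store C runs runs ⇒ store C runs runs runs   [C → C runs]
store C runs runs runs ⇒ store C runs runs runs runs   [C → C runs]
store C runs runs runs runs ⇒ store C runs runs runs runs runs   [C → C runs]
store C runs runs runs runs runs ⇒ store C runs runs runs runs runs runs   [C → C runs]
store C runs runs runs runs runs runs ⇒ store store runs runs runs runs runs runs   [C → store]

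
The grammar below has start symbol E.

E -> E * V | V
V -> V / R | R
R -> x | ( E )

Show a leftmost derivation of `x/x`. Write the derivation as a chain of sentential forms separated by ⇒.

E ⇒ V   [E -> V]
V ⇒ V/R   [V -> V / R]
V/R ⇒ R/R   [V -> R]
R/R ⇒ x/R   [R -> x]
x/R ⇒ x/x   [R -> x]

E ⇒ V ⇒ V/R ⇒ R/R ⇒ x/R ⇒ x/x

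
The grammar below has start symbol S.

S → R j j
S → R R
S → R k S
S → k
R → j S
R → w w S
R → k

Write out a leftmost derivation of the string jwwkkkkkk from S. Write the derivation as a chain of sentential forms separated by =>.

S=>RkS=>jSkS=>jRkSkS=>jwwSkSkS=>jwwRRkSkS=>jwwkRkSkS=>jwwkkkSkS=>jwwkkkkkS=>jwwkkkkkk

S => RkS   [S → R k S]
RkS => jSkS   [R → j S]
jSkS => jRkSkS   [S → R k S]
jRkSkS => jwwSkSkS   [R → w w S]
jwwSkSkS => jwwRRkSkS   [S → R R]
jwwRRkSkS => jwwkRkSkS   [R → k]
jwwkRkSkS => jwwkkkSkS   [R → k]
jwwkkkSkS => jwwkkkkkS   [S → k]
jwwkkkkkS => jwwkkkkkk   [S → k]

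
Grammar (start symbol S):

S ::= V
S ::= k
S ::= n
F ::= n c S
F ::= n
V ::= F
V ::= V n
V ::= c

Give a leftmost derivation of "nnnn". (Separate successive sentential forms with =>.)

S => V => Vn => Vnn => Vnnn => Fnnn => nnnn

S => V   [S ::= V]
V => Vn   [V ::= V n]
Vn => Vnn   [V ::= V n]
Vnn => Vnnn   [V ::= V n]
Vnnn => Fnnn   [V ::= F]
Fnnn => nnnn   [F ::= n]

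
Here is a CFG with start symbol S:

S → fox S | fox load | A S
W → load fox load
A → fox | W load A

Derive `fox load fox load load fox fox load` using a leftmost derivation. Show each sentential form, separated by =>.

S => fox S => fox A S => fox W load A S => fox load fox load load A S => fox load fox load load fox S => fox load fox load load fox fox load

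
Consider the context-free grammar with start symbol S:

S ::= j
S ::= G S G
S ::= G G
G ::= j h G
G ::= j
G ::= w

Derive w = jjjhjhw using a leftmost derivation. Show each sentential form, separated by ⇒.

S⇒GSG⇒jSG⇒jjG⇒jjjhG⇒jjjhjhG⇒jjjhjhw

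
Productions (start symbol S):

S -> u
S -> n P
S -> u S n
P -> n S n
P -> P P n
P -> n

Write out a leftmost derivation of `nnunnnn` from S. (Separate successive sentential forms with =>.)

S => nP => nnSn => nnuSnn => nnunPnn => nnunnnn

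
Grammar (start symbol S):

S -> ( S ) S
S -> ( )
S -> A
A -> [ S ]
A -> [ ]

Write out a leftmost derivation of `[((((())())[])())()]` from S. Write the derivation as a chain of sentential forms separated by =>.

S => A => [S] => [(S)S] => [((S)S)S] => [(((S)S)S)S] => [((((S)S)S)S)S] => [((((())S)S)S)S] => [((((())())S)S)S] => [((((())())A)S)S] => [((((())())[])S)S] => [((((())())[])())S] => [((((())())[])())()]

S => A   [S -> A]
A => [S]   [A -> [ S ]]
[S] => [(S)S]   [S -> ( S ) S]
[(S)S] => [((S)S)S]   [S -> ( S ) S]
[((S)S)S] => [(((S)S)S)S]   [S -> ( S ) S]
[(((S)S)S)S] => [((((S)S)S)S)S]   [S -> ( S ) S]
[((((S)S)S)S)S] => [((((())S)S)S)S]   [S -> ( )]
[((((())S)S)S)S] => [((((())())S)S)S]   [S -> ( )]
[((((())())S)S)S] => [((((())())A)S)S]   [S -> A]
[((((())())A)S)S] => [((((())())[])S)S]   [A -> [ ]]
[((((())())[])S)S] => [((((())())[])())S]   [S -> ( )]
[((((())())[])())S] => [((((())())[])())()]   [S -> ( )]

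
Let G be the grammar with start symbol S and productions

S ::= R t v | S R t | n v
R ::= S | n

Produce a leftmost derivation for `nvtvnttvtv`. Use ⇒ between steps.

S ⇒ Rtv   [S ::= R t v]
Rtv ⇒ Stv   [R ::= S]
Stv ⇒ Rtvtv   [S ::= R t v]
Rtvtv ⇒ Stvtv   [R ::= S]
Stvtv ⇒ SRttvtv   [S ::= S R t]
SRttvtv ⇒ RtvRttvtv   [S ::= R t v]
RtvRttvtv ⇒ StvRttvtv   [R ::= S]
StvRttvtv ⇒ nvtvRttvtv   [S ::= n v]
nvtvRttvtv ⇒ nvtvnttvtv   [R ::= n]

S ⇒ Rtv ⇒ Stv ⇒ Rtvtv ⇒ Stvtv ⇒ SRttvtv ⇒ RtvRttvtv ⇒ StvRttvtv ⇒ nvtvRttvtv ⇒ nvtvnttvtv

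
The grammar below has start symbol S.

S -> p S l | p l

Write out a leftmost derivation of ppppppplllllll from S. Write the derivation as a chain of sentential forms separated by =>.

S => pSl => ppSll => pppSlll => ppppSllll => pppppSlllll => ppppppSllllll => ppppppplllllll

S => pSl   [S -> p S l]
pSl => ppSll   [S -> p S l]
ppSll => pppSlll   [S -> p S l]
pppSlll => ppppSllll   [S -> p S l]
ppppSllll => pppppSlllll   [S -> p S l]
pppppSlllll => ppppppSllllll   [S -> p S l]
ppppppSllllll => ppppppplllllll   [S -> p l]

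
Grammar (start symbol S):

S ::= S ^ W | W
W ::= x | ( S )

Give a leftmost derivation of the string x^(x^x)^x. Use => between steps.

S => S^W   [S ::= S ^ W]
S^W => S^W^W   [S ::= S ^ W]
S^W^W => W^W^W   [S ::= W]
W^W^W => x^W^W   [W ::= x]
x^W^W => x^(S)^W   [W ::= ( S )]
x^(S)^W => x^(S^W)^W   [S ::= S ^ W]
x^(S^W)^W => x^(W^W)^W   [S ::= W]
x^(W^W)^W => x^(x^W)^W   [W ::= x]
x^(x^W)^W => x^(x^x)^W   [W ::= x]
x^(x^x)^W => x^(x^x)^x   [W ::= x]

S => S^W => S^W^W => W^W^W => x^W^W => x^(S)^W => x^(S^W)^W => x^(W^W)^W => x^(x^W)^W => x^(x^x)^W => x^(x^x)^x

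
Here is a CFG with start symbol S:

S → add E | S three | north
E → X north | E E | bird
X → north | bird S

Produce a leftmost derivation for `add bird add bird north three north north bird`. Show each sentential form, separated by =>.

S => add E => add E E => add X north E => add bird S north E => add bird add E north E => add bird add X north north E => add bird add bird S north north E => add bird add bird S three north north E => add bird add bird north three north north E => add bird add bird north three north north bird

S => add E   [S → add E]
add E => add E E   [E → E E]
add E E => add X north E   [E → X north]
add X north E => add bird S north E   [X → bird S]
add bird S north E => add bird add E north E   [S → add E]
add bird add E north E => add bird add X north north E   [E → X north]
add bird add X north north E => add bird add bird S north north E   [X → bird S]
add bird add bird S north north E => add bird add bird S three north north E   [S → S three]
add bird add bird S three north north E => add bird add bird north three north north E   [S → north]
add bird add bird north three north north E => add bird add bird north three north north bird   [E → bird]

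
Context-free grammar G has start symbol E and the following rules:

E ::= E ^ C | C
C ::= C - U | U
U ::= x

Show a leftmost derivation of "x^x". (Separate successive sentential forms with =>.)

E=>E^C=>C^C=>U^C=>x^C=>x^U=>x^x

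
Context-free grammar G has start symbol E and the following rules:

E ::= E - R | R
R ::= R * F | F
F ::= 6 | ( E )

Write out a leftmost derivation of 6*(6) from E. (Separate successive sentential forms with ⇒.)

E ⇒ R ⇒ R*F ⇒ F*F ⇒ 6*F ⇒ 6*(E) ⇒ 6*(R) ⇒ 6*(F) ⇒ 6*(6)

E ⇒ R   [E ::= R]
R ⇒ R*F   [R ::= R * F]
R*F ⇒ F*F   [R ::= F]
F*F ⇒ 6*F   [F ::= 6]
6*F ⇒ 6*(E)   [F ::= ( E )]
6*(E) ⇒ 6*(R)   [E ::= R]
6*(R) ⇒ 6*(F)   [R ::= F]
6*(F) ⇒ 6*(6)   [F ::= 6]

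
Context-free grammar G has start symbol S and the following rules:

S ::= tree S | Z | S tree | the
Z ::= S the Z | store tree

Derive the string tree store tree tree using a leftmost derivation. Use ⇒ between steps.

S ⇒ tree S ⇒ tree S tree ⇒ tree Z tree ⇒ tree store tree tree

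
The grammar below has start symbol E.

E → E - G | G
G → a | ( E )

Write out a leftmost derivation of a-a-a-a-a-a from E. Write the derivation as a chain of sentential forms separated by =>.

E=>E-G=>E-G-G=>E-G-G-G=>E-G-G-G-G=>E-G-G-G-G-G=>G-G-G-G-G-G=>a-G-G-G-G-G=>a-a-G-G-G-G=>a-a-a-G-G-G=>a-a-a-a-G-G=>a-a-a-a-a-G=>a-a-a-a-a-a

E => E-G   [E → E - G]
E-G => E-G-G   [E → E - G]
E-G-G => E-G-G-G   [E → E - G]
E-G-G-G => E-G-G-G-G   [E → E - G]
E-G-G-G-G => E-G-G-G-G-G   [E → E - G]
E-G-G-G-G-G => G-G-G-G-G-G   [E → G]
G-G-G-G-G-G => a-G-G-G-G-G   [G → a]
a-G-G-G-G-G => a-a-G-G-G-G   [G → a]
a-a-G-G-G-G => a-a-a-G-G-G   [G → a]
a-a-a-G-G-G => a-a-a-a-G-G   [G → a]
a-a-a-a-G-G => a-a-a-a-a-G   [G → a]
a-a-a-a-a-G => a-a-a-a-a-a   [G → a]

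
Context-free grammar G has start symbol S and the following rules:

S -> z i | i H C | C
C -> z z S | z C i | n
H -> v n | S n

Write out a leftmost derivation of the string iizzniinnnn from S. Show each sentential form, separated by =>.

S=>iHC=>iSnC=>iiHCnC=>iiSnCnC=>iiCnCnC=>iizCinCnC=>iizzCiinCnC=>iizzniinCnC=>iizzniinnnC=>iizzniinnnn

S => iHC   [S -> i H C]
iHC => iSnC   [H -> S n]
iSnC => iiHCnC   [S -> i H C]
iiHCnC => iiSnCnC   [H -> S n]
iiSnCnC => iiCnCnC   [S -> C]
iiCnCnC => iizCinCnC   [C -> z C i]
iizCinCnC => iizzCiinCnC   [C -> z C i]
iizzCiinCnC => iizzniinCnC   [C -> n]
iizzniinCnC => iizzniinnnC   [C -> n]
iizzniinnnC => iizzniinnnn   [C -> n]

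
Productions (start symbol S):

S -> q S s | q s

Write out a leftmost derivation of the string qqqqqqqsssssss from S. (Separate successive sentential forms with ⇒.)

S ⇒ qSs   [S -> q S s]
qSs ⇒ qqSss   [S -> q S s]
qqSss ⇒ qqqSsss   [S -> q S s]
qqqSsss ⇒ qqqqSssss   [S -> q S s]
qqqqSssss ⇒ qqqqqSsssss   [S -> q S s]
qqqqqSsssss ⇒ qqqqqqSssssss   [S -> q S s]
qqqqqqSssssss ⇒ qqqqqqqsssssss   [S -> q s]

S ⇒ qSs ⇒ qqSss ⇒ qqqSsss ⇒ qqqqSssss ⇒ qqqqqSsssss ⇒ qqqqqqSssssss ⇒ qqqqqqqsssssss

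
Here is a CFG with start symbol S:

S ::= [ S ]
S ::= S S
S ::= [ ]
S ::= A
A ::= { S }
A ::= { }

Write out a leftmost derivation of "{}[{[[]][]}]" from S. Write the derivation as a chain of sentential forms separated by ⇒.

S ⇒ SS   [S ::= S S]
SS ⇒ AS   [S ::= A]
AS ⇒ {}S   [A ::= { }]
{}S ⇒ {}[S]   [S ::= [ S ]]
{}[S] ⇒ {}[A]   [S ::= A]
{}[A] ⇒ {}[{S}]   [A ::= { S }]
{}[{S}] ⇒ {}[{SS}]   [S ::= S S]
{}[{SS}] ⇒ {}[{[S]S}]   [S ::= [ S ]]
{}[{[S]S}] ⇒ {}[{[[]]S}]   [S ::= [ ]]
{}[{[[]]S}] ⇒ {}[{[[]][]}]   [S ::= [ ]]

S ⇒ SS ⇒ AS ⇒ {}S ⇒ {}[S] ⇒ {}[A] ⇒ {}[{S}] ⇒ {}[{SS}] ⇒ {}[{[S]S}] ⇒ {}[{[[]]S}] ⇒ {}[{[[]][]}]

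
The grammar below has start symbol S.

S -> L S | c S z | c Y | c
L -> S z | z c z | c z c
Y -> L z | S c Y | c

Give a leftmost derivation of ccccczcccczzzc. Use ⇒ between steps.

S⇒LS⇒SzS⇒cYzS⇒cScYzS⇒cccYzS⇒cccLzzS⇒cccSzzzS⇒ccccYzzzS⇒ccccScYzzzS⇒ccccLScYzzzS⇒ccccczcScYzzzS⇒ccccczcccYzzzS⇒ccccczcccczzzS⇒ccccczcccczzzc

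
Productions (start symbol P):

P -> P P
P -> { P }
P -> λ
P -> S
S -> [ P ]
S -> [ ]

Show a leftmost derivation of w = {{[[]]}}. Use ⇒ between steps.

P ⇒ {P}   [P -> { P }]
{P} ⇒ {{P}}   [P -> { P }]
{{P}} ⇒ {{S}}   [P -> S]
{{S}} ⇒ {{[P]}}   [S -> [ P ]]
{{[P]}} ⇒ {{[S]}}   [P -> S]
{{[S]}} ⇒ {{[[]]}}   [S -> [ ]]

P⇒{P}⇒{{P}}⇒{{S}}⇒{{[P]}}⇒{{[S]}}⇒{{[[]]}}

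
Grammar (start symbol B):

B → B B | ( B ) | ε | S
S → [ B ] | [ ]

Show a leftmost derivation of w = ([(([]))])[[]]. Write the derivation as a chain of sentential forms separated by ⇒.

B ⇒ BB ⇒ (B)B ⇒ (S)B ⇒ ([B])B ⇒ ([(B)])B ⇒ ([((B))])B ⇒ ([((S))])B ⇒ ([(([]))])B ⇒ ([(([]))])S ⇒ ([(([]))])[B] ⇒ ([(([]))])[S] ⇒ ([(([]))])[[]]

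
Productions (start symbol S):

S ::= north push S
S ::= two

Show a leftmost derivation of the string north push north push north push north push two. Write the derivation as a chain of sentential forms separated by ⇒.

S ⇒ north push S ⇒ north push north push S ⇒ north push north push north push S ⇒ north push north push north push north push S ⇒ north push north push north push north push two

S ⇒ north push S   [S ::= north push S]
north push S ⇒ north push north push S   [S ::= north push S]
north push north push S ⇒ north push north push north push S   [S ::= north push S]
north push north push north push S ⇒ north push north push north push north push S   [S ::= north push S]
north push north push north push north push S ⇒ north push north push north push north push two   [S ::= two]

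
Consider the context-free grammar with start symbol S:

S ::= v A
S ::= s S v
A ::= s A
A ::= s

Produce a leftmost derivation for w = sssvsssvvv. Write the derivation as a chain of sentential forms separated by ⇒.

S ⇒ sSv   [S ::= s S v]
sSv ⇒ ssSvv   [S ::= s S v]
ssSvv ⇒ sssSvvv   [S ::= s S v]
sssSvvv ⇒ sssvAvvv   [S ::= v A]
sssvAvvv ⇒ sssvsAvvv   [A ::= s A]
sssvsAvvv ⇒ sssvssAvvv   [A ::= s A]
sssvssAvvv ⇒ sssvsssvvv   [A ::= s]

S⇒sSv⇒ssSvv⇒sssSvvv⇒sssvAvvv⇒sssvsAvvv⇒sssvssAvvv⇒sssvsssvvv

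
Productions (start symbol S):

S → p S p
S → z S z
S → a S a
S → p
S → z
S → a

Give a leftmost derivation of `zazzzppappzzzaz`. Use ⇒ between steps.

S ⇒ zSz ⇒ zaSaz ⇒ zazSzaz ⇒ zazzSzzaz ⇒ zazzzSzzzaz ⇒ zazzzpSpzzzaz ⇒ zazzzppSppzzzaz ⇒ zazzzppappzzzaz

S ⇒ zSz   [S → z S z]
zSz ⇒ zaSaz   [S → a S a]
zaSaz ⇒ zazSzaz   [S → z S z]
zazSzaz ⇒ zazzSzzaz   [S → z S z]
zazzSzzaz ⇒ zazzzSzzzaz   [S → z S z]
zazzzSzzzaz ⇒ zazzzpSpzzzaz   [S → p S p]
zazzzpSpzzzaz ⇒ zazzzppSppzzzaz   [S → p S p]
zazzzppSppzzzaz ⇒ zazzzppappzzzaz   [S → a]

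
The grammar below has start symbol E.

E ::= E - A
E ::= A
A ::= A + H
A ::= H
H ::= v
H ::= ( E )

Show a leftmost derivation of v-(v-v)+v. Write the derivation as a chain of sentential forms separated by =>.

E => E-A => A-A => H-A => v-A => v-A+H => v-H+H => v-(E)+H => v-(E-A)+H => v-(A-A)+H => v-(H-A)+H => v-(v-A)+H => v-(v-H)+H => v-(v-v)+H => v-(v-v)+v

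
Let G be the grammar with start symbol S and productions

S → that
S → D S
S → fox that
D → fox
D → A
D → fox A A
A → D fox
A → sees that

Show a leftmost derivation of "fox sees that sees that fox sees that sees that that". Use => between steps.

S => D S => fox A A S => fox sees that A S => fox sees that sees that S => fox sees that sees that D S => fox sees that sees that fox A A S => fox sees that sees that fox sees that A S => fox sees that sees that fox sees that sees that S => fox sees that sees that fox sees that sees that that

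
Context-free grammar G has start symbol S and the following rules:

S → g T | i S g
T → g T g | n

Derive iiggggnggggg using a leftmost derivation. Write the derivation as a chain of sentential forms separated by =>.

S => iSg   [S → i S g]
iSg => iiSgg   [S → i S g]
iiSgg => iigTgg   [S → g T]
iigTgg => iiggTggg   [T → g T g]
iiggTggg => iigggTgggg   [T → g T g]
iigggTgggg => iiggggTggggg   [T → g T g]
iiggggTggggg => iiggggnggggg   [T → n]

S => iSg => iiSgg => iigTgg => iiggTggg => iigggTgggg => iiggggTggggg => iiggggnggggg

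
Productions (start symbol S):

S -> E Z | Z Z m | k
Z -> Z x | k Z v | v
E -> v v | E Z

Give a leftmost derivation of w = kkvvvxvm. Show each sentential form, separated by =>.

S => ZZm => ZxZm => kZvxZm => kkZvvxZm => kkvvvxZm => kkvvvxvm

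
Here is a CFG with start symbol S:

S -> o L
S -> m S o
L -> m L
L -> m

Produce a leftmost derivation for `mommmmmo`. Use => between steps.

S => mSo => moLo => momLo => mommLo => mommmLo => mommmmLo => mommmmmo

S => mSo   [S -> m S o]
mSo => moLo   [S -> o L]
moLo => momLo   [L -> m L]
momLo => mommLo   [L -> m L]
mommLo => mommmLo   [L -> m L]
mommmLo => mommmmLo   [L -> m L]
mommmmLo => mommmmmo   [L -> m]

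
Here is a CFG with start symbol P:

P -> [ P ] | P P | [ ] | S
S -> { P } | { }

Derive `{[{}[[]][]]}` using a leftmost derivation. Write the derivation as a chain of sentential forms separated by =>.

P => S => {P} => {[P]} => {[PP]} => {[PPP]} => {[SPP]} => {[{}PP]} => {[{}[P]P]} => {[{}[[]]P]} => {[{}[[]][]]}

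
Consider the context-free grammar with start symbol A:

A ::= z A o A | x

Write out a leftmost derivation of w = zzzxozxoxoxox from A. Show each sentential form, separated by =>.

A => zAoA => zzAoAoA => zzzAoAoAoA => zzzxoAoAoA => zzzxozAoAoAoA => zzzxozxoAoAoA => zzzxozxoxoAoA => zzzxozxoxoxoA => zzzxozxoxoxox

A => zAoA   [A ::= z A o A]
zAoA => zzAoAoA   [A ::= z A o A]
zzAoAoA => zzzAoAoAoA   [A ::= z A o A]
zzzAoAoAoA => zzzxoAoAoA   [A ::= x]
zzzxoAoAoA => zzzxozAoAoAoA   [A ::= z A o A]
zzzxozAoAoAoA => zzzxozxoAoAoA   [A ::= x]
zzzxozxoAoAoA => zzzxozxoxoAoA   [A ::= x]
zzzxozxoxoAoA => zzzxozxoxoxoA   [A ::= x]
zzzxozxoxoxoA => zzzxozxoxoxox   [A ::= x]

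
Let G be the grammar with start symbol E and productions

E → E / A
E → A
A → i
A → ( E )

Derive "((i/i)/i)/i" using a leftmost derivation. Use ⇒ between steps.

E⇒E/A⇒A/A⇒(E)/A⇒(E/A)/A⇒(A/A)/A⇒((E)/A)/A⇒((E/A)/A)/A⇒((A/A)/A)/A⇒((i/A)/A)/A⇒((i/i)/A)/A⇒((i/i)/i)/A⇒((i/i)/i)/i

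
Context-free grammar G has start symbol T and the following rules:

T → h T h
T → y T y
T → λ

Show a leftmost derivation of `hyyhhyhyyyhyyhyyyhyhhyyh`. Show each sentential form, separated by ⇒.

T⇒hTh⇒hyTyh⇒hyyTyyh⇒hyyhThyyh⇒hyyhhThhyyh⇒hyyhhyTyhhyyh⇒hyyhhyhThyhhyyh⇒hyyhhyhyTyhyhhyyh⇒hyyhhyhyyTyyhyhhyyh⇒hyyhhyhyyyTyyyhyhhyyh⇒hyyhhyhyyyhThyyyhyhhyyh⇒hyyhhyhyyyhyTyhyyyhyhhyyh⇒hyyhhyhyyyhyyhyyyhyhhyyh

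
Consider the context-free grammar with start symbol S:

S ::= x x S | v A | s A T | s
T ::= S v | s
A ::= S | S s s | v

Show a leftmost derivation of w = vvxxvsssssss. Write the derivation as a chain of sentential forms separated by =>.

S => vA => vSss => vvAss => vvSssss => vvxxSssss => vvxxvAssss => vvxxvSssssss => vvxxvsssssss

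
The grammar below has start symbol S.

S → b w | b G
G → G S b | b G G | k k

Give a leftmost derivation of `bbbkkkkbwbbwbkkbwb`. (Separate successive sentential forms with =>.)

S => bG => bGSb => bbGGSb => bbGSbGSb => bbGSbSbGSb => bbbGGSbSbGSb => bbbkkGSbSbGSb => bbbkkkkSbSbGSb => bbbkkkkbwbSbGSb => bbbkkkkbwbbwbGSb => bbbkkkkbwbbwbkkSb => bbbkkkkbwbbwbkkbwb

S => bG   [S → b G]
bG => bGSb   [G → G S b]
bGSb => bbGGSb   [G → b G G]
bbGGSb => bbGSbGSb   [G → G S b]
bbGSbGSb => bbGSbSbGSb   [G → G S b]
bbGSbSbGSb => bbbGGSbSbGSb   [G → b G G]
bbbGGSbSbGSb => bbbkkGSbSbGSb   [G → k k]
bbbkkGSbSbGSb => bbbkkkkSbSbGSb   [G → k k]
bbbkkkkSbSbGSb => bbbkkkkbwbSbGSb   [S → b w]
bbbkkkkbwbSbGSb => bbbkkkkbwbbwbGSb   [S → b w]
bbbkkkkbwbbwbGSb => bbbkkkkbwbbwbkkSb   [G → k k]
bbbkkkkbwbbwbkkSb => bbbkkkkbwbbwbkkbwb   [S → b w]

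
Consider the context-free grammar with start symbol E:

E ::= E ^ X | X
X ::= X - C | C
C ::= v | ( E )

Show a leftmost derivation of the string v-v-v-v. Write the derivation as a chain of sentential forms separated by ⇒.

E ⇒ X   [E ::= X]
X ⇒ X-C   [X ::= X - C]
X-C ⇒ X-C-C   [X ::= X - C]
X-C-C ⇒ X-C-C-C   [X ::= X - C]
X-C-C-C ⇒ C-C-C-C   [X ::= C]
C-C-C-C ⇒ v-C-C-C   [C ::= v]
v-C-C-C ⇒ v-v-C-C   [C ::= v]
v-v-C-C ⇒ v-v-v-C   [C ::= v]
v-v-v-C ⇒ v-v-v-v   [C ::= v]

E ⇒ X ⇒ X-C ⇒ X-C-C ⇒ X-C-C-C ⇒ C-C-C-C ⇒ v-C-C-C ⇒ v-v-C-C ⇒ v-v-v-C ⇒ v-v-v-v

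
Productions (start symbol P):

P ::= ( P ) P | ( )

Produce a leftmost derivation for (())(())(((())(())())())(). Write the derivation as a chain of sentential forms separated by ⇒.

P ⇒ (P)P ⇒ (())P ⇒ (())(P)P ⇒ (())(())P ⇒ (())(())(P)P ⇒ (())(())((P)P)P ⇒ (())(())(((P)P)P)P ⇒ (())(())(((())P)P)P ⇒ (())(())(((())(P)P)P)P ⇒ (())(())(((())(())P)P)P ⇒ (())(())(((())(())())P)P ⇒ (())(())(((())(())())())P ⇒ (())(())(((())(())())())()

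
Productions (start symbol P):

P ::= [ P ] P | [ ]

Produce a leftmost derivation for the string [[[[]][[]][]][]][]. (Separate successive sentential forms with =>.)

P=>[P]P=>[[P]P]P=>[[[P]P]P]P=>[[[[]]P]P]P=>[[[[]][P]P]P]P=>[[[[]][[]]P]P]P=>[[[[]][[]][]]P]P=>[[[[]][[]][]][]]P=>[[[[]][[]][]][]][]

P => [P]P   [P ::= [ P ] P]
[P]P => [[P]P]P   [P ::= [ P ] P]
[[P]P]P => [[[P]P]P]P   [P ::= [ P ] P]
[[[P]P]P]P => [[[[]]P]P]P   [P ::= [ ]]
[[[[]]P]P]P => [[[[]][P]P]P]P   [P ::= [ P ] P]
[[[[]][P]P]P]P => [[[[]][[]]P]P]P   [P ::= [ ]]
[[[[]][[]]P]P]P => [[[[]][[]][]]P]P   [P ::= [ ]]
[[[[]][[]][]]P]P => [[[[]][[]][]][]]P   [P ::= [ ]]
[[[[]][[]][]][]]P => [[[[]][[]][]][]][]   [P ::= [ ]]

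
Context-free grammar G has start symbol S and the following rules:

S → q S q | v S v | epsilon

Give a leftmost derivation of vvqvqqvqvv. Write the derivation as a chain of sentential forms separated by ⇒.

S⇒vSv⇒vvSvv⇒vvqSqvv⇒vvqvSvqvv⇒vvqvqSqvqvv⇒vvqvqqvqvv

S ⇒ vSv   [S → v S v]
vSv ⇒ vvSvv   [S → v S v]
vvSvv ⇒ vvqSqvv   [S → q S q]
vvqSqvv ⇒ vvqvSvqvv   [S → v S v]
vvqvSvqvv ⇒ vvqvqSqvqvv   [S → q S q]
vvqvqSqvqvv ⇒ vvqvqqvqvv   [S → epsilon]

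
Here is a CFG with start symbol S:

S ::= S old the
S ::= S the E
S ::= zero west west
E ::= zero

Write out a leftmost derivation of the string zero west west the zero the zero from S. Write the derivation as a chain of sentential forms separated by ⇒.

S ⇒ S the E ⇒ S the E the E ⇒ zero west west the E the E ⇒ zero west west the zero the E ⇒ zero west west the zero the zero

S ⇒ S the E   [S ::= S the E]
S the E ⇒ S the E the E   [S ::= S the E]
S the E the E ⇒ zero west west the E the E   [S ::= zero west west]
zero west west the E the E ⇒ zero west west the zero the E   [E ::= zero]
zero west west the zero the E ⇒ zero west west the zero the zero   [E ::= zero]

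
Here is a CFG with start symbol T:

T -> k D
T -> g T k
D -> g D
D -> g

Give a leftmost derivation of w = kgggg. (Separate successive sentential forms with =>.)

T => kD   [T -> k D]
kD => kgD   [D -> g D]
kgD => kggD   [D -> g D]
kggD => kgggD   [D -> g D]
kgggD => kgggg   [D -> g]

T => kD => kgD => kggD => kgggD => kgggg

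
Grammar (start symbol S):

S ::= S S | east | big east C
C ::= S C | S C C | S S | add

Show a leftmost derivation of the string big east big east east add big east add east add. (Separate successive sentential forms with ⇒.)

S ⇒ big east C ⇒ big east S C ⇒ big east S S C ⇒ big east S S S C ⇒ big east big east C S S C ⇒ big east big east S C S S C ⇒ big east big east east C S S C ⇒ big east big east east add S S C ⇒ big east big east east add big east C S C ⇒ big east big east east add big east add S C ⇒ big east big east east add big east add east C ⇒ big east big east east add big east add east add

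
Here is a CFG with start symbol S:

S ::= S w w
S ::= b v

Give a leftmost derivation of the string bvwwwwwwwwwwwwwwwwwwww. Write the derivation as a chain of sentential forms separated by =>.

S=>Sww=>Swwww=>Swwwwww=>Swwwwwwww=>Swwwwwwwwww=>Swwwwwwwwwwww=>Swwwwwwwwwwwwww=>Swwwwwwwwwwwwwwww=>Swwwwwwwwwwwwwwwwww=>Swwwwwwwwwwwwwwwwwwww=>bvwwwwwwwwwwwwwwwwwwww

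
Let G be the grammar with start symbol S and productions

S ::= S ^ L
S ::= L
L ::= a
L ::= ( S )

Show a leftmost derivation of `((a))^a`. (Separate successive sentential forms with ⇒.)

S ⇒ S^L   [S ::= S ^ L]
S^L ⇒ L^L   [S ::= L]
L^L ⇒ (S)^L   [L ::= ( S )]
(S)^L ⇒ (L)^L   [S ::= L]
(L)^L ⇒ ((S))^L   [L ::= ( S )]
((S))^L ⇒ ((L))^L   [S ::= L]
((L))^L ⇒ ((a))^L   [L ::= a]
((a))^L ⇒ ((a))^a   [L ::= a]

S ⇒ S^L ⇒ L^L ⇒ (S)^L ⇒ (L)^L ⇒ ((S))^L ⇒ ((L))^L ⇒ ((a))^L ⇒ ((a))^a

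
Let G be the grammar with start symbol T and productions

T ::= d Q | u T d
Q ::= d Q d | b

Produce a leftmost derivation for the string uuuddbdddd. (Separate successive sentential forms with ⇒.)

T ⇒ uTd ⇒ uuTdd ⇒ uuuTddd ⇒ uuudQddd ⇒ uuuddQdddd ⇒ uuuddbdddd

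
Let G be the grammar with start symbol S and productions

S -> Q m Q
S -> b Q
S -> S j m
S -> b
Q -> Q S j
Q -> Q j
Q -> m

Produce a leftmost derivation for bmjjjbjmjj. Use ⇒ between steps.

S ⇒ bQ ⇒ bQj ⇒ bQSjj ⇒ bQjSjj ⇒ bQjjSjj ⇒ bQjjjSjj ⇒ bmjjjSjj ⇒ bmjjjSjmjj ⇒ bmjjjbjmjj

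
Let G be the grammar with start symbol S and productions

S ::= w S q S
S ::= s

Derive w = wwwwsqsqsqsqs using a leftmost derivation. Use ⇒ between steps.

S ⇒ wSqS ⇒ wwSqSqS ⇒ wwwSqSqSqS ⇒ wwwwSqSqSqSqS ⇒ wwwwsqSqSqSqS ⇒ wwwwsqsqSqSqS ⇒ wwwwsqsqsqSqS ⇒ wwwwsqsqsqsqS ⇒ wwwwsqsqsqsqs

S ⇒ wSqS   [S ::= w S q S]
wSqS ⇒ wwSqSqS   [S ::= w S q S]
wwSqSqS ⇒ wwwSqSqSqS   [S ::= w S q S]
wwwSqSqSqS ⇒ wwwwSqSqSqSqS   [S ::= w S q S]
wwwwSqSqSqSqS ⇒ wwwwsqSqSqSqS   [S ::= s]
wwwwsqSqSqSqS ⇒ wwwwsqsqSqSqS   [S ::= s]
wwwwsqsqSqSqS ⇒ wwwwsqsqsqSqS   [S ::= s]
wwwwsqsqsqSqS ⇒ wwwwsqsqsqsqS   [S ::= s]
wwwwsqsqsqsqS ⇒ wwwwsqsqsqsqs   [S ::= s]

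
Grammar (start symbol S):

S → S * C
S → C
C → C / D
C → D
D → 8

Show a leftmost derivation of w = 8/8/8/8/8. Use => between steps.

S => C   [S → C]
C => C/D   [C → C / D]
C/D => C/D/D   [C → C / D]
C/D/D => C/D/D/D   [C → C / D]
C/D/D/D => C/D/D/D/D   [C → C / D]
C/D/D/D/D => D/D/D/D/D   [C → D]
D/D/D/D/D => 8/D/D/D/D   [D → 8]
8/D/D/D/D => 8/8/D/D/D   [D → 8]
8/8/D/D/D => 8/8/8/D/D   [D → 8]
8/8/8/D/D => 8/8/8/8/D   [D → 8]
8/8/8/8/D => 8/8/8/8/8   [D → 8]

S => C => C/D => C/D/D => C/D/D/D => C/D/D/D/D => D/D/D/D/D => 8/D/D/D/D => 8/8/D/D/D => 8/8/8/D/D => 8/8/8/8/D => 8/8/8/8/8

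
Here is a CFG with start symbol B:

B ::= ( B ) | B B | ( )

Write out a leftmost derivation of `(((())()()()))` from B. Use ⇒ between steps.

B ⇒ (B)   [B ::= ( B )]
(B) ⇒ ((B))   [B ::= ( B )]
((B)) ⇒ ((BB))   [B ::= B B]
((BB)) ⇒ ((BBB))   [B ::= B B]
((BBB)) ⇒ ((BBBB))   [B ::= B B]
((BBBB)) ⇒ (((B)BBB))   [B ::= ( B )]
(((B)BBB)) ⇒ (((())BBB))   [B ::= ( )]
(((())BBB)) ⇒ (((())()BB))   [B ::= ( )]
(((())()BB)) ⇒ (((())()()B))   [B ::= ( )]
(((())()()B)) ⇒ (((())()()()))   [B ::= ( )]

B ⇒ (B) ⇒ ((B)) ⇒ ((BB)) ⇒ ((BBB)) ⇒ ((BBBB)) ⇒ (((B)BBB)) ⇒ (((())BBB)) ⇒ (((())()BB)) ⇒ (((())()()B)) ⇒ (((())()()()))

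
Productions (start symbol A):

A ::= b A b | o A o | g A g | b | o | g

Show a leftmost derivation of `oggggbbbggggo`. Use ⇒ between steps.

A⇒oAo⇒ogAgo⇒oggAggo⇒ogggAgggo⇒oggggAggggo⇒oggggbAbggggo⇒oggggbbbggggo

A ⇒ oAo   [A ::= o A o]
oAo ⇒ ogAgo   [A ::= g A g]
ogAgo ⇒ oggAggo   [A ::= g A g]
oggAggo ⇒ ogggAgggo   [A ::= g A g]
ogggAgggo ⇒ oggggAggggo   [A ::= g A g]
oggggAggggo ⇒ oggggbAbggggo   [A ::= b A b]
oggggbAbggggo ⇒ oggggbbbggggo   [A ::= b]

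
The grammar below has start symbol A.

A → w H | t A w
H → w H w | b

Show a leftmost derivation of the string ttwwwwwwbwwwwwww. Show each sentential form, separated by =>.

A => tAw   [A → t A w]
tAw => ttAww   [A → t A w]
ttAww => ttwHww   [A → w H]
ttwHww => ttwwHwww   [H → w H w]
ttwwHwww => ttwwwHwwww   [H → w H w]
ttwwwHwwww => ttwwwwHwwwww   [H → w H w]
ttwwwwHwwwww => ttwwwwwHwwwwww   [H → w H w]
ttwwwwwHwwwwww => ttwwwwwwHwwwwwww   [H → w H w]
ttwwwwwwHwwwwwww => ttwwwwwwbwwwwwww   [H → b]

A => tAw => ttAww => ttwHww => ttwwHwww => ttwwwHwwww => ttwwwwHwwwww => ttwwwwwHwwwwww => ttwwwwwwHwwwwwww => ttwwwwwwbwwwwwww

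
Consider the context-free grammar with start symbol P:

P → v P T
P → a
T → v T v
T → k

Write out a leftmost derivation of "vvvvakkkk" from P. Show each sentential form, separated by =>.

P => vPT => vvPTT => vvvPTTT => vvvvPTTTT => vvvvaTTTT => vvvvakTTT => vvvvakkTT => vvvvakkkT => vvvvakkkk

P => vPT   [P → v P T]
vPT => vvPTT   [P → v P T]
vvPTT => vvvPTTT   [P → v P T]
vvvPTTT => vvvvPTTTT   [P → v P T]
vvvvPTTTT => vvvvaTTTT   [P → a]
vvvvaTTTT => vvvvakTTT   [T → k]
vvvvakTTT => vvvvakkTT   [T → k]
vvvvakkTT => vvvvakkkT   [T → k]
vvvvakkkT => vvvvakkkk   [T → k]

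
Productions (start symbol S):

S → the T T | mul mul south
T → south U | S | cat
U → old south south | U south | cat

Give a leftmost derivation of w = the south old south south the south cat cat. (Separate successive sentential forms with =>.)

S => the T T   [S → the T T]
the T T => the south U T   [T → south U]
the south U T => the south old south south T   [U → old south south]
the south old south south T => the south old south south S   [T → S]
the south old south south S => the south old south south the T T   [S → the T T]
the south old south south the T T => the south old south south the south U T   [T → south U]
the south old south south the south U T => the south old south south the south cat T   [U → cat]
the south old south south the south cat T => the south old south south the south cat cat   [T → cat]

S => the T T => the south U T => the south old south south T => the south old south south S => the south old south south the T T => the south old south south the south U T => the south old south south the south cat T => the south old south south the south cat cat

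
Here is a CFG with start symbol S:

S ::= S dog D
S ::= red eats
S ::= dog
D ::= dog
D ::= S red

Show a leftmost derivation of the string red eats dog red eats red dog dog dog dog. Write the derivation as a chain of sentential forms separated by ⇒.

S ⇒ S dog D   [S ::= S dog D]
S dog D ⇒ S dog D dog D   [S ::= S dog D]
S dog D dog D ⇒ S dog D dog D dog D   [S ::= S dog D]
S dog D dog D dog D ⇒ red eats dog D dog D dog D   [S ::= red eats]
red eats dog D dog D dog D ⇒ red eats dog S red dog D dog D   [D ::= S red]
red eats dog S red dog D dog D ⇒ red eats dog red eats red dog D dog D   [S ::= red eats]
red eats dog red eats red dog D dog D ⇒ red eats dog red eats red dog dog dog D   [D ::= dog]
red eats dog red eats red dog dog dog D ⇒ red eats dog red eats red dog dog dog dog   [D ::= dog]

S ⇒ S dog D ⇒ S dog D dog D ⇒ S dog D dog D dog D ⇒ red eats dog D dog D dog D ⇒ red eats dog S red dog D dog D ⇒ red eats dog red eats red dog D dog D ⇒ red eats dog red eats red dog dog dog D ⇒ red eats dog red eats red dog dog dog dog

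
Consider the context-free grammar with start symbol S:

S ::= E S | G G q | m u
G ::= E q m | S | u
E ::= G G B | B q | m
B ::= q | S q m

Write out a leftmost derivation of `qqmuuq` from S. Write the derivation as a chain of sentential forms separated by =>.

S => ES   [S ::= E S]
ES => BqS   [E ::= B q]
BqS => qqS   [B ::= q]
qqS => qqGGq   [S ::= G G q]
qqGGq => qqSGq   [G ::= S]
qqSGq => qqmuGq   [S ::= m u]
qqmuGq => qqmuuq   [G ::= u]

S=>ES=>BqS=>qqS=>qqGGq=>qqSGq=>qqmuGq=>qqmuuq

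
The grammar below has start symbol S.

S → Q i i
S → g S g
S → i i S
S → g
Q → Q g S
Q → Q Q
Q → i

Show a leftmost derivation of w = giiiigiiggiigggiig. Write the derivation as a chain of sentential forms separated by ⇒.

S ⇒ gSg ⇒ giiSg ⇒ giiQiig ⇒ giiQgSiig ⇒ giiQQgSiig ⇒ giiiQgSiig ⇒ giiiigSiig ⇒ giiiigiiSiig ⇒ giiiigiigSgiig ⇒ giiiigiiggSggiig ⇒ giiiigiiggiiSggiig ⇒ giiiigiiggiigggiig

S ⇒ gSg   [S → g S g]
gSg ⇒ giiSg   [S → i i S]
giiSg ⇒ giiQiig   [S → Q i i]
giiQiig ⇒ giiQgSiig   [Q → Q g S]
giiQgSiig ⇒ giiQQgSiig   [Q → Q Q]
giiQQgSiig ⇒ giiiQgSiig   [Q → i]
giiiQgSiig ⇒ giiiigSiig   [Q → i]
giiiigSiig ⇒ giiiigiiSiig   [S → i i S]
giiiigiiSiig ⇒ giiiigiigSgiig   [S → g S g]
giiiigiigSgiig ⇒ giiiigiiggSggiig   [S → g S g]
giiiigiiggSggiig ⇒ giiiigiiggiiSggiig   [S → i i S]
giiiigiiggiiSggiig ⇒ giiiigiiggiigggiig   [S → g]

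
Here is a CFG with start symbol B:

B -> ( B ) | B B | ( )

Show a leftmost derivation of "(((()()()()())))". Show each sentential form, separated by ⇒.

B ⇒ (B)   [B -> ( B )]
(B) ⇒ ((B))   [B -> ( B )]
((B)) ⇒ (((B)))   [B -> ( B )]
(((B))) ⇒ (((BB)))   [B -> B B]
(((BB))) ⇒ (((BBB)))   [B -> B B]
(((BBB))) ⇒ (((BBBB)))   [B -> B B]
(((BBBB))) ⇒ (((BBBBB)))   [B -> B B]
(((BBBBB))) ⇒ (((()BBBB)))   [B -> ( )]
(((()BBBB))) ⇒ (((()()BBB)))   [B -> ( )]
(((()()BBB))) ⇒ (((()()()BB)))   [B -> ( )]
(((()()()BB))) ⇒ (((()()()()B)))   [B -> ( )]
(((()()()()B))) ⇒ (((()()()()())))   [B -> ( )]

B ⇒ (B) ⇒ ((B)) ⇒ (((B))) ⇒ (((BB))) ⇒ (((BBB))) ⇒ (((BBBB))) ⇒ (((BBBBB))) ⇒ (((()BBBB))) ⇒ (((()()BBB))) ⇒ (((()()()BB))) ⇒ (((()()()()B))) ⇒ (((()()()()())))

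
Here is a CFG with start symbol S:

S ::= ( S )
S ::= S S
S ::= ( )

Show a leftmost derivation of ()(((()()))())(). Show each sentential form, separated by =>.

S=>SS=>SSS=>()SS=>()(S)S=>()(SS)S=>()((S)S)S=>()(((S))S)S=>()(((SS))S)S=>()(((()S))S)S=>()(((()()))S)S=>()(((()()))())S=>()(((()()))())()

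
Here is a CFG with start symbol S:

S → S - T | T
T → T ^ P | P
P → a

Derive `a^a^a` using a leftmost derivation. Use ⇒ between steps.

S ⇒ T ⇒ T^P ⇒ T^P^P ⇒ P^P^P ⇒ a^P^P ⇒ a^a^P ⇒ a^a^a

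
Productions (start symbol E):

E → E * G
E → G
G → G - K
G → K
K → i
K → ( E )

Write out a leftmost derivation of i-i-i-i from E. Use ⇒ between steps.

E ⇒ G   [E → G]
G ⇒ G-K   [G → G - K]
G-K ⇒ G-K-K   [G → G - K]
G-K-K ⇒ G-K-K-K   [G → G - K]
G-K-K-K ⇒ K-K-K-K   [G → K]
K-K-K-K ⇒ i-K-K-K   [K → i]
i-K-K-K ⇒ i-i-K-K   [K → i]
i-i-K-K ⇒ i-i-i-K   [K → i]
i-i-i-K ⇒ i-i-i-i   [K → i]

E⇒G⇒G-K⇒G-K-K⇒G-K-K-K⇒K-K-K-K⇒i-K-K-K⇒i-i-K-K⇒i-i-i-K⇒i-i-i-i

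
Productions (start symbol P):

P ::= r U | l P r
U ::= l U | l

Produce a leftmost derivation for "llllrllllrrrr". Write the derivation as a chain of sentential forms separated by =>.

P=>lPr=>llPrr=>lllPrrr=>llllPrrrr=>llllrUrrrr=>llllrlUrrrr=>llllrllUrrrr=>llllrlllUrrrr=>llllrllllrrrr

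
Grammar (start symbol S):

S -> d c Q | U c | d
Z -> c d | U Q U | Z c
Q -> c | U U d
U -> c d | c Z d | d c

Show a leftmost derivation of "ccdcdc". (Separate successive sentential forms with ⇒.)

S⇒Uc⇒cZdc⇒cZcdc⇒ccdcdc

S ⇒ Uc   [S -> U c]
Uc ⇒ cZdc   [U -> c Z d]
cZdc ⇒ cZcdc   [Z -> Z c]
cZcdc ⇒ ccdcdc   [Z -> c d]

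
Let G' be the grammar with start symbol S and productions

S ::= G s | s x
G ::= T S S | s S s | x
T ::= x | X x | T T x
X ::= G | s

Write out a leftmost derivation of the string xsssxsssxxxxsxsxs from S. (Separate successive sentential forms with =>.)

S=>Gs=>TSSs=>TTxSSs=>TTxTxSSs=>xTxTxSSs=>xXxxTxSSs=>xGxxTxSSs=>xsSsxxTxSSs=>xsGssxxTxSSs=>xssSsssxxTxSSs=>xsssxsssxxTxSSs=>xsssxsssxxxxSSs=>xsssxsssxxxxsxSs=>xsssxsssxxxxsxsxs

S => Gs   [S ::= G s]
Gs => TSSs   [G ::= T S S]
TSSs => TTxSSs   [T ::= T T x]
TTxSSs => TTxTxSSs   [T ::= T T x]
TTxTxSSs => xTxTxSSs   [T ::= x]
xTxTxSSs => xXxxTxSSs   [T ::= X x]
xXxxTxSSs => xGxxTxSSs   [X ::= G]
xGxxTxSSs => xsSsxxTxSSs   [G ::= s S s]
xsSsxxTxSSs => xsGssxxTxSSs   [S ::= G s]
xsGssxxTxSSs => xssSsssxxTxSSs   [G ::= s S s]
xssSsssxxTxSSs => xsssxsssxxTxSSs   [S ::= s x]
xsssxsssxxTxSSs => xsssxsssxxxxSSs   [T ::= x]
xsssxsssxxxxSSs => xsssxsssxxxxsxSs   [S ::= s x]
xsssxsssxxxxsxSs => xsssxsssxxxxsxsxs   [S ::= s x]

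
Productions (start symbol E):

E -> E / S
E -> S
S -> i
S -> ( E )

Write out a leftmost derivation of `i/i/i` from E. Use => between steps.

E => E/S   [E -> E / S]
E/S => E/S/S   [E -> E / S]
E/S/S => S/S/S   [E -> S]
S/S/S => i/S/S   [S -> i]
i/S/S => i/i/S   [S -> i]
i/i/S => i/i/i   [S -> i]

E=>E/S=>E/S/S=>S/S/S=>i/S/S=>i/i/S=>i/i/i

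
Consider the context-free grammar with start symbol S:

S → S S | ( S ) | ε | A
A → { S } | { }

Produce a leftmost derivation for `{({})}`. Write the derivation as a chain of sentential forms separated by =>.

S => A   [S → A]
A => {S}   [A → { S }]
{S} => {SS}   [S → S S]
{SS} => {SSS}   [S → S S]
{SSS} => {(S)SS}   [S → ( S )]
{(S)SS} => {(A)SS}   [S → A]
{(A)SS} => {({})SS}   [A → { }]
{({})SS} => {({})S}   [S → ε]
{({})S} => {({})}   [S → ε]

S => A => {S} => {SS} => {SSS} => {(S)SS} => {(A)SS} => {({})SS} => {({})S} => {({})}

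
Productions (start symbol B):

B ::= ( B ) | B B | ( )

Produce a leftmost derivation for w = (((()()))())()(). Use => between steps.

B => BB   [B ::= B B]
BB => BBB   [B ::= B B]
BBB => (B)BB   [B ::= ( B )]
(B)BB => (BB)BB   [B ::= B B]
(BB)BB => ((B)B)BB   [B ::= ( B )]
((B)B)BB => (((B))B)BB   [B ::= ( B )]
(((B))B)BB => (((BB))B)BB   [B ::= B B]
(((BB))B)BB => (((()B))B)BB   [B ::= ( )]
(((()B))B)BB => (((()()))B)BB   [B ::= ( )]
(((()()))B)BB => (((()()))())BB   [B ::= ( )]
(((()()))())BB => (((()()))())()B   [B ::= ( )]
(((()()))())()B => (((()()))())()()   [B ::= ( )]

B => BB => BBB => (B)BB => (BB)BB => ((B)B)BB => (((B))B)BB => (((BB))B)BB => (((()B))B)BB => (((()()))B)BB => (((()()))())BB => (((()()))())()B => (((()()))())()()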